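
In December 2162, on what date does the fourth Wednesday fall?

December 22, 2162

December 1, 2162 is a Wednesday.
The first Wednesday is therefore December 1 (same day).
The fourth Wednesday is 1 + 3×7 = December 22.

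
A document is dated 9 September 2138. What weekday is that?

Tuesday

Doomsday rule: the anchor day for the 2100s is Sunday. For year 38: 38÷12 = 3 r 2, and 2÷4 = 0, so 3+2+0 = 5.
Sunday + 5 ≡ Friday — that's 2138's doomsday.
In September the doomsday date is Sep 5.
Sep 9 is 4 days after Sep 5; 4 mod 7 = 4, so Friday + 4 = Tuesday.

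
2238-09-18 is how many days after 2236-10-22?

Oct 22, 2236 → Oct 22, 2237: 365 days.
Oct 22, 2237 → Nov 22, 2237: 31 days (October has 31).
Nov 22, 2237 → Dec 22, 2237: 30 days (November has 30).
Dec 22, 2237 → Jan 22, 2238: 31 days (December has 31).
Jan 22, 2238 → Feb 22, 2238: 31 days (January has 31).
Feb 22, 2238 → Mar 22, 2238: 28 days (February has 28).
Mar 22, 2238 → Apr 22, 2238: 31 days (March has 31).
Apr 22, 2238 → May 22, 2238: 30 days (April has 30).
May 22, 2238 → Jun 22, 2238: 31 days (May has 31).
Jun 22, 2238 → Jul 22, 2238: 30 days (June has 30).
Jul 22, 2238 → Aug 22, 2238: 31 days (July has 31).
Aug 22, 2238 → Sep 18, 2238: 27 days.
Total: 696 days.

696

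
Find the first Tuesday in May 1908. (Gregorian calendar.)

May 5, 1908

May 1, 1908 is a Friday.
The first Tuesday is therefore May 5 (4 days later).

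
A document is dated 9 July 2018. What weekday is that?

Monday

Doomsday rule: the anchor day for the 2000s is Tuesday. For year 18: 18÷12 = 1 r 6, and 6÷4 = 1, so 1+6+1 = 8.
Tuesday + 8 ≡ Wednesday — that's 2018's doomsday.
In July the doomsday date is Jul 11.
Jul 9 is 2 days before Jul 11; 2 mod 7 = 2, so Wednesday − 2 = Monday.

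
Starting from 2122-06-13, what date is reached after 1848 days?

+365 (one year) → Jun 13, 2123 (1483 left).
+366 (one year; includes Feb 29, 2124) → Jun 13, 2124 (1117 left).
+365 (one year) → Jun 13, 2125 (752 left).
+365 (one year) → Jun 13, 2126 (387 left).
Jun has 30 days: +18 → Jul 1, 2126 (369 left).
Jul has 31 days: +31 → Aug 1, 2126 (338 left).
Aug has 31 days: +31 → Sep 1, 2126 (307 left).
Sep has 30 days: +30 → Oct 1, 2126 (277 left).
Oct has 31 days: +31 → Nov 1, 2126 (246 left).
Nov has 30 days: +30 → Dec 1, 2126 (216 left).
Dec has 31 days: +31 → Jan 1, 2127 (185 left).
Jan has 31 days: +31 → Feb 1, 2127 (154 left).
Feb has 28 days: +28 → Mar 1, 2127 (126 left).
Mar has 31 days: +31 → Apr 1, 2127 (95 left).
Apr has 30 days: +30 → May 1, 2127 (65 left).
May has 31 days: +31 → Jun 1, 2127 (34 left).
Jun has 30 days: +30 → Jul 1, 2127 (4 left).
+4 → Jul 5, 2127.

July 5, 2127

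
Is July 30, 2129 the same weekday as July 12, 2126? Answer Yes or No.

No

From Jul 12, 2126 to Jul 30, 2129 is 1114 days.
1114 mod 7 = 1, so they are different weekdays.
(Jul 12, 2126 is a Friday; Jul 30, 2129 is a Saturday.)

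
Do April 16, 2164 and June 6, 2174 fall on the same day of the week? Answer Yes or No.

From Apr 16, 2164 to Jun 6, 2174 is 3703 days.
3703 mod 7 = 0, so they are the same weekday.
(Apr 16, 2164 is a Monday; Jun 6, 2174 is a Monday.)

Yes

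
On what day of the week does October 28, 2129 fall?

Doomsday rule: the anchor day for the 2100s is Sunday. For year 29: 29÷12 = 2 r 5, and 5÷4 = 1, so 2+5+1 = 8.
Sunday + 8 ≡ Monday — that's 2129's doomsday.
In October the doomsday date is Oct 10.
Oct 28 is 18 days after Oct 10; 18 mod 7 = 4, so Monday + 4 = Friday.

Friday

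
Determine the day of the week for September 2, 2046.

Sunday

Doomsday rule: the anchor day for the 2000s is Tuesday. For year 46: 46÷12 = 3 r 10, and 10÷4 = 2, so 3+10+2 = 15.
Tuesday + 15 ≡ Wednesday — that's 2046's doomsday.
In September the doomsday date is Sep 5.
Sep 2 is 3 days before Sep 5; 3 mod 7 = 3, so Wednesday − 3 = Sunday.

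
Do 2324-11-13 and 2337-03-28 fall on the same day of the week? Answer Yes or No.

From Nov 13, 2324 to Mar 28, 2337 is 4518 days.
4518 mod 7 = 3, so they are different weekdays.
(Nov 13, 2324 is a Thursday; Mar 28, 2337 is a Sunday.)

No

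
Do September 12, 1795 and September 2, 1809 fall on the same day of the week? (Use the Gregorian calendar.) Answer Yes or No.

From Sep 12, 1795 to Sep 2, 1809 is 5103 days.
5103 mod 7 = 0, so they are the same weekday.
(Sep 12, 1795 is a Saturday; Sep 2, 1809 is a Saturday.)

Yes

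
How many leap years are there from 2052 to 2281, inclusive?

Multiples of 4 in [2052,2281]: 58.
Of those, multiples of 100: 2 (not leap unless ÷400).
Multiples of 400: 0.
Leap years = 58 − 2 + 0 = 56.

56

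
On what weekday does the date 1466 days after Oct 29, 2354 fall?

Monday

Oct 29, 2354 is a Friday.
1466 mod 7 = 3, so 1466 days after a Friday is Friday + 3 = Monday.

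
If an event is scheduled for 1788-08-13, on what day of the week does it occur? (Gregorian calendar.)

Wednesday

Doomsday rule: the anchor day for the 1700s is Sunday. For year 88: 88÷12 = 7 r 4, and 4÷4 = 1, so 7+4+1 = 12.
Sunday + 12 ≡ Friday — that's 1788's doomsday.
In August the doomsday date is Aug 8.
Aug 13 is 5 days after Aug 8; 5 mod 7 = 5, so Friday + 5 = Wednesday.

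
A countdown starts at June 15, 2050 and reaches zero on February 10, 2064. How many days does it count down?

4988

Jun 15, 2050 → Jun 15, 2051: 365 days.
Jun 15, 2051 → Jun 15, 2052: 366 days (Feb 29, 2052 is in that span).
Jun 15, 2052 → Jun 15, 2053: 365 days.
Jun 15, 2053 → Jun 15, 2054: 365 days.
Jun 15, 2054 → Jun 15, 2055: 365 days.
Jun 15, 2055 → Jun 15, 2056: 366 days (Feb 29, 2056 is in that span).
Jun 15, 2056 → Jun 15, 2057: 365 days.
Jun 15, 2057 → Jun 15, 2058: 365 days.
Jun 15, 2058 → Jun 15, 2059: 365 days.
Jun 15, 2059 → Jun 15, 2060: 366 days (Feb 29, 2060 is in that span).
Jun 15, 2060 → Jun 15, 2061: 365 days.
Jun 15, 2061 → Jun 15, 2062: 365 days.
Jun 15, 2062 → Jun 15, 2063: 365 days.
Jun 15, 2063 → Jul 15, 2063: 30 days (June has 30).
Jul 15, 2063 → Aug 15, 2063: 31 days (July has 31).
Aug 15, 2063 → Sep 15, 2063: 31 days (August has 31).
Sep 15, 2063 → Oct 15, 2063: 30 days (September has 30).
Oct 15, 2063 → Nov 15, 2063: 31 days (October has 31).
Nov 15, 2063 → Dec 15, 2063: 30 days (November has 30).
Dec 15, 2063 → Jan 15, 2064: 31 days (December has 31).
Jan 15, 2064 → Feb 10, 2064: 26 days.
Total: 4988 days.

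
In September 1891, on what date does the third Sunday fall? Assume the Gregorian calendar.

September 1, 1891 is a Tuesday.
The first Sunday is therefore September 6 (5 days later).
The third Sunday is 6 + 2×7 = September 20.

September 20, 1891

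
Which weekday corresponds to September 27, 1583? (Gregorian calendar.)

Doomsday rule: the anchor day for the 1500s is Wednesday. For year 83: 83÷12 = 6 r 11, and 11÷4 = 2, so 6+11+2 = 19.
Wednesday + 19 ≡ Monday — that's 1583's doomsday.
In September the doomsday date is Sep 5.
Sep 27 is 22 days after Sep 5; 22 mod 7 = 1, so Monday + 1 = Tuesday.

Tuesday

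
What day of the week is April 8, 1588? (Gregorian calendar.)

Friday

Doomsday rule: the anchor day for the 1500s is Wednesday. For year 88: 88÷12 = 7 r 4, and 4÷4 = 1, so 7+4+1 = 12.
Wednesday + 12 ≡ Monday — that's 1588's doomsday.
In April the doomsday date is Apr 4.
Apr 8 is 4 days after Apr 4; 4 mod 7 = 4, so Monday + 4 = Friday.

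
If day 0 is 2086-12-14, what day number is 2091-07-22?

1681

Dec 14, 2086 → Dec 14, 2087: 365 days.
Dec 14, 2087 → Dec 14, 2088: 366 days (Feb 29, 2088 is in that span).
Dec 14, 2088 → Dec 14, 2089: 365 days.
Dec 14, 2089 → Dec 14, 2090: 365 days.
Dec 14, 2090 → Jan 14, 2091: 31 days (December has 31).
Jan 14, 2091 → Feb 14, 2091: 31 days (January has 31).
Feb 14, 2091 → Mar 14, 2091: 28 days (February has 28).
Mar 14, 2091 → Apr 14, 2091: 31 days (March has 31).
Apr 14, 2091 → May 14, 2091: 30 days (April has 30).
May 14, 2091 → Jun 14, 2091: 31 days (May has 31).
Jun 14, 2091 → Jul 14, 2091: 30 days (June has 30).
Jul 14, 2091 → Jul 22, 2091: 8 days.
Total: 1681 days.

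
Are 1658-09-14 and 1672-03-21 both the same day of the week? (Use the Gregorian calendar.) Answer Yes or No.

No

From Sep 14, 1658 to Mar 21, 1672 is 4937 days.
4937 mod 7 = 2, so they are different weekdays.
(Sep 14, 1658 is a Saturday; Mar 21, 1672 is a Monday.)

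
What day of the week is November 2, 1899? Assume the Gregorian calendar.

Thursday

Doomsday rule: the anchor day for the 1800s is Friday. For year 99: 99÷12 = 8 r 3, and 3÷4 = 0, so 8+3+0 = 11.
Friday + 11 ≡ Tuesday — that's 1899's doomsday.
In November the doomsday date is Nov 7.
Nov 2 is 5 days before Nov 7; 5 mod 7 = 5, so Tuesday − 5 = Thursday.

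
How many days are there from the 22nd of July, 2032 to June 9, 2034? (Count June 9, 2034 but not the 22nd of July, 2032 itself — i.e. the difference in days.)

687

Jul 22, 2032 → Jul 22, 2033: 365 days.
Jul 22, 2033 → Aug 22, 2033: 31 days (July has 31).
Aug 22, 2033 → Sep 22, 2033: 31 days (August has 31).
Sep 22, 2033 → Oct 22, 2033: 30 days (September has 30).
Oct 22, 2033 → Nov 22, 2033: 31 days (October has 31).
Nov 22, 2033 → Dec 22, 2033: 30 days (November has 30).
Dec 22, 2033 → Jan 22, 2034: 31 days (December has 31).
Jan 22, 2034 → Feb 22, 2034: 31 days (January has 31).
Feb 22, 2034 → Mar 22, 2034: 28 days (February has 28).
Mar 22, 2034 → Apr 22, 2034: 31 days (March has 31).
Apr 22, 2034 → May 22, 2034: 30 days (April has 30).
May 22, 2034 → Jun 9, 2034: 18 days.
Total: 687 days.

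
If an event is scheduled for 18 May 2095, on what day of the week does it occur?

Doomsday rule: the anchor day for the 2000s is Tuesday. For year 95: 95÷12 = 7 r 11, and 11÷4 = 2, so 7+11+2 = 20.
Tuesday + 20 ≡ Monday — that's 2095's doomsday.
In May the doomsday date is May 9.
May 18 is 9 days after May 9; 9 mod 7 = 2, so Monday + 2 = Wednesday.

Wednesday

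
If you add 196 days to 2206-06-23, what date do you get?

January 5, 2207

Jun has 30 days: +8 → Jul 1, 2206 (188 left).
Jul has 31 days: +31 → Aug 1, 2206 (157 left).
Aug has 31 days: +31 → Sep 1, 2206 (126 left).
Sep has 30 days: +30 → Oct 1, 2206 (96 left).
Oct has 31 days: +31 → Nov 1, 2206 (65 left).
Nov has 30 days: +30 → Dec 1, 2206 (35 left).
Dec has 31 days: +31 → Jan 1, 2207 (4 left).
+4 → Jan 5, 2207.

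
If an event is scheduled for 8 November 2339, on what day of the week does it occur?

Doomsday rule: the anchor day for the 2300s is Wednesday. For year 39: 39÷12 = 3 r 3, and 3÷4 = 0, so 3+3+0 = 6.
Wednesday + 6 ≡ Tuesday — that's 2339's doomsday.
In November the doomsday date is Nov 7.
Nov 8 is 1 day after Nov 7; 1 mod 7 = 1, so Tuesday + 1 = Wednesday.

Wednesday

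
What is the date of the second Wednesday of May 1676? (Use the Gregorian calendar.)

May 1, 1676 is a Friday.
The first Wednesday is therefore May 6 (5 days later).
The second Wednesday is 6 + 1×7 = May 13.

May 13, 1676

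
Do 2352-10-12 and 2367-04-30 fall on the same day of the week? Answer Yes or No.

From Oct 12, 2352 to Apr 30, 2367 is 5313 days.
5313 mod 7 = 0, so they are the same weekday.
(Oct 12, 2352 is a Sunday; Apr 30, 2367 is a Sunday.)

Yes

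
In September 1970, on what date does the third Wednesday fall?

September 16, 1970

September 1, 1970 is a Tuesday.
The first Wednesday is therefore September 2 (1 days later).
The third Wednesday is 2 + 2×7 = September 16.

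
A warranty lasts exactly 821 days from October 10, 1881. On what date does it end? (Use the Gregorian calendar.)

+365 (one year) → Oct 10, 1882 (456 left).
+365 (one year) → Oct 10, 1883 (91 left).
Oct has 31 days: +22 → Nov 1, 1883 (69 left).
Nov has 30 days: +30 → Dec 1, 1883 (39 left).
Dec has 31 days: +31 → Jan 1, 1884 (8 left).
+8 → Jan 9, 1884.

January 9, 1884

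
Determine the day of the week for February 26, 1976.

Thursday

January 1, 1976 is a Thursday.
Jan 1, 1976 → Feb 1, 1976: 31 days (January has 31).
Feb 1, 1976 → Feb 26, 1976: 25 days.
Total: 56 days.
56 mod 7 = 0, so Thursday + 0 = Thursday.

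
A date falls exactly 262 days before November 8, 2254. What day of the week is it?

Sunday

First find the weekday of Nov 8, 2254. Doomsday rule: the anchor day for the 2200s is Friday. For year 54: 54÷12 = 4 r 6, and 6÷4 = 1, so 4+6+1 = 11.
Friday + 11 ≡ Tuesday — that's 2254's doomsday.
In November the doomsday date is Nov 7.
Nov 8 is 1 day after Nov 7; 1 mod 7 = 1, so Tuesday + 1 = Wednesday.
262 mod 7 = 3, so 262 days before a Wednesday is Wednesday − 3 = Sunday.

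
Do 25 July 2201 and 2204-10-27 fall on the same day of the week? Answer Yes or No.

Yes

From Jul 25, 2201 to Oct 27, 2204 is 1190 days.
1190 mod 7 = 0, so they are the same weekday.
(Jul 25, 2201 is a Saturday; Oct 27, 2204 is a Saturday.)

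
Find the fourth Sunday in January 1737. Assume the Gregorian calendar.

January 1, 1737 is a Tuesday.
The first Sunday is therefore January 6 (5 days later).
The fourth Sunday is 6 + 3×7 = January 27.

January 27, 1737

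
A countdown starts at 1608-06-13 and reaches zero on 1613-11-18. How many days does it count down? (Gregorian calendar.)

1984

Jun 13, 1608 → Jun 13, 1609: 365 days.
Jun 13, 1609 → Jun 13, 1610: 365 days.
Jun 13, 1610 → Jun 13, 1611: 365 days.
Jun 13, 1611 → Jun 13, 1612: 366 days (Feb 29, 1612 is in that span).
Jun 13, 1612 → Jun 13, 1613: 365 days.
Jun 13, 1613 → Jul 13, 1613: 30 days (June has 30).
Jul 13, 1613 → Aug 13, 1613: 31 days (July has 31).
Aug 13, 1613 → Sep 13, 1613: 31 days (August has 31).
Sep 13, 1613 → Oct 13, 1613: 30 days (September has 30).
Oct 13, 1613 → Nov 13, 1613: 31 days (October has 31).
Nov 13, 1613 → Nov 18, 1613: 5 days.
Total: 1984 days.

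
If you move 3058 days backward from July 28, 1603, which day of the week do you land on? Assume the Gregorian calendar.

First find the weekday of Jul 28, 1603. Doomsday rule: the anchor day for the 1600s is Tuesday. For year 03: 3÷12 = 0 r 3, and 3÷4 = 0, so 0+3+0 = 3.
Tuesday + 3 ≡ Friday — that's 1603's doomsday.
In July the doomsday date is Jul 11.
Jul 28 is 17 days after Jul 11; 17 mod 7 = 3, so Friday + 3 = Monday.
3058 mod 7 = 6, so 3058 days before a Monday is Monday − 6 = Tuesday.

Tuesday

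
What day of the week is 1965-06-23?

Wednesday

January 1, 1965 is a Friday.
Jan 1, 1965 → Feb 1, 1965: 31 days (January has 31).
Feb 1, 1965 → Mar 1, 1965: 28 days (February has 28).
Mar 1, 1965 → Apr 1, 1965: 31 days (March has 31).
Apr 1, 1965 → May 1, 1965: 30 days (April has 30).
May 1, 1965 → Jun 1, 1965: 31 days (May has 31).
Jun 1, 1965 → Jun 23, 1965: 22 days.
Total: 173 days.
173 mod 7 = 5, so Friday + 5 = Wednesday.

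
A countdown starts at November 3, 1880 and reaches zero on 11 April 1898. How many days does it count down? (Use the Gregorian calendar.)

6368

Nov 3, 1880 → Nov 3, 1881: 365 days.
Nov 3, 1881 → Nov 3, 1882: 365 days.
Nov 3, 1882 → Nov 3, 1883: 365 days.
Nov 3, 1883 → Nov 3, 1884: 366 days (Feb 29, 1884 is in that span).
Nov 3, 1884 → Nov 3, 1885: 365 days.
Nov 3, 1885 → Nov 3, 1886: 365 days.
Nov 3, 1886 → Nov 3, 1887: 365 days.
Nov 3, 1887 → Nov 3, 1888: 366 days (Feb 29, 1888 is in that span).
Nov 3, 1888 → Nov 3, 1889: 365 days.
Nov 3, 1889 → Nov 3, 1890: 365 days.
Nov 3, 1890 → Nov 3, 1891: 365 days.
Nov 3, 1891 → Nov 3, 1892: 366 days (Feb 29, 1892 is in that span).
Nov 3, 1892 → Nov 3, 1893: 365 days.
Nov 3, 1893 → Nov 3, 1894: 365 days.
Nov 3, 1894 → Nov 3, 1895: 365 days.
Nov 3, 1895 → Nov 3, 1896: 366 days (Feb 29, 1896 is in that span).
Nov 3, 1896 → Nov 3, 1897: 365 days.
Nov 3, 1897 → Dec 3, 1897: 30 days (November has 30).
Dec 3, 1897 → Jan 3, 1898: 31 days (December has 31).
Jan 3, 1898 → Feb 3, 1898: 31 days (January has 31).
Feb 3, 1898 → Mar 3, 1898: 28 days (February has 28).
Mar 3, 1898 → Apr 3, 1898: 31 days (March has 31).
Apr 3, 1898 → Apr 11, 1898: 8 days.
Total: 6368 days.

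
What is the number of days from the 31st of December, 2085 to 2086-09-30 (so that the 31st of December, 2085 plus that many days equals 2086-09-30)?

273

Dec 31, 2085 → Jan 31, 2086: 31 days (December has 31).
Jan 31, 2086 → Feb 28, 2086: 28 days (January has 31).
Feb 28, 2086 → Mar 28, 2086: 28 days (February has 28).
Mar 28, 2086 → Apr 28, 2086: 31 days (March has 31).
Apr 28, 2086 → May 28, 2086: 30 days (April has 30).
May 28, 2086 → Jun 28, 2086: 31 days (May has 31).
Jun 28, 2086 → Jul 28, 2086: 30 days (June has 30).
Jul 28, 2086 → Aug 28, 2086: 31 days (July has 31).
Aug 28, 2086 → Sep 28, 2086: 31 days (August has 31).
Sep 28, 2086 → Sep 30, 2086: 2 days.
Total: 273 days.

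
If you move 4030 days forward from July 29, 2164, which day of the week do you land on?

Friday

First find the weekday of Jul 29, 2164. Doomsday rule: the anchor day for the 2100s is Sunday. For year 64: 64÷12 = 5 r 4, and 4÷4 = 1, so 5+4+1 = 10.
Sunday + 10 ≡ Wednesday — that's 2164's doomsday.
In July the doomsday date is Jul 11.
Jul 29 is 18 days after Jul 11; 18 mod 7 = 4, so Wednesday + 4 = Sunday.
4030 mod 7 = 5, so 4030 days after a Sunday is Sunday + 5 = Friday.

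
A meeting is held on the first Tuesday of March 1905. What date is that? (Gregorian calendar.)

March 7, 1905

March 1, 1905 is a Wednesday.
The first Tuesday is therefore March 7 (6 days later).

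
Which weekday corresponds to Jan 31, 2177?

Friday

Doomsday rule: the anchor day for the 2100s is Sunday. For year 77: 77÷12 = 6 r 5, and 5÷4 = 1, so 6+5+1 = 12.
Sunday + 12 ≡ Friday — that's 2177's doomsday.
In January the doomsday date is Jan 3 (2177 is not a leap year).
Jan 31 is 28 days after Jan 3; 28 mod 7 = 0, so Friday + 0 = Friday.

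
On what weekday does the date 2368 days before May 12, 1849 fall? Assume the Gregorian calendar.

Thursday

May 12, 1849 is a Saturday.
2368 mod 7 = 2, so 2368 days before a Saturday is Saturday − 2 = Thursday.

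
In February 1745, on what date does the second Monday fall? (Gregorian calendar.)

February 1, 1745 is a Monday.
The first Monday is therefore February 1 (same day).
The second Monday is 1 + 1×7 = February 8.

February 8, 1745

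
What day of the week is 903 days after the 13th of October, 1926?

First find the weekday of Oct 13, 1926. Doomsday rule: the anchor day for the 1900s is Wednesday. For year 26: 26÷12 = 2 r 2, and 2÷4 = 0, so 2+2+0 = 4.
Wednesday + 4 ≡ Sunday — that's 1926's doomsday.
In October the doomsday date is Oct 10.
Oct 13 is 3 days after Oct 10; 3 mod 7 = 3, so Sunday + 3 = Wednesday.
903 mod 7 = 0, so 903 days after a Wednesday is Wednesday + 0 = Wednesday.

Wednesday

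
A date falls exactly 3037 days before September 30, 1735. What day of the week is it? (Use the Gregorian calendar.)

Sep 30, 1735 is a Friday.
3037 mod 7 = 6, so 3037 days before a Friday is Friday − 6 = Saturday.

Saturday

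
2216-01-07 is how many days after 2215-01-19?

Jan 19, 2215 → Feb 19, 2215: 31 days (January has 31).
Feb 19, 2215 → Mar 19, 2215: 28 days (February has 28).
Mar 19, 2215 → Apr 19, 2215: 31 days (March has 31).
Apr 19, 2215 → May 19, 2215: 30 days (April has 30).
May 19, 2215 → Jun 19, 2215: 31 days (May has 31).
Jun 19, 2215 → Jul 19, 2215: 30 days (June has 30).
Jul 19, 2215 → Aug 19, 2215: 31 days (July has 31).
Aug 19, 2215 → Sep 19, 2215: 31 days (August has 31).
Sep 19, 2215 → Oct 19, 2215: 30 days (September has 30).
Oct 19, 2215 → Nov 19, 2215: 31 days (October has 31).
Nov 19, 2215 → Dec 19, 2215: 30 days (November has 30).
Dec 19, 2215 → Jan 7, 2216: 19 days.
Total: 353 days.

353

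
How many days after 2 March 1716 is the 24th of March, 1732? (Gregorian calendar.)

5866

Mar 2, 1716 → Mar 2, 1717: 365 days.
Mar 2, 1717 → Mar 2, 1718: 365 days.
Mar 2, 1718 → Mar 2, 1719: 365 days.
Mar 2, 1719 → Mar 2, 1720: 366 days (Feb 29, 1720 is in that span).
Mar 2, 1720 → Mar 2, 1721: 365 days.
Mar 2, 1721 → Mar 2, 1722: 365 days.
Mar 2, 1722 → Mar 2, 1723: 365 days.
Mar 2, 1723 → Mar 2, 1724: 366 days (Feb 29, 1724 is in that span).
Mar 2, 1724 → Mar 2, 1725: 365 days.
Mar 2, 1725 → Mar 2, 1726: 365 days.
Mar 2, 1726 → Mar 2, 1727: 365 days.
Mar 2, 1727 → Mar 2, 1728: 366 days (Feb 29, 1728 is in that span).
Mar 2, 1728 → Mar 2, 1729: 365 days.
Mar 2, 1729 → Mar 2, 1730: 365 days.
Mar 2, 1730 → Mar 2, 1731: 365 days.
Mar 2, 1731 → Apr 2, 1731: 31 days (March has 31).
Apr 2, 1731 → May 2, 1731: 30 days (April has 30).
May 2, 1731 → Jun 2, 1731: 31 days (May has 31).
Jun 2, 1731 → Jul 2, 1731: 30 days (June has 30).
Jul 2, 1731 → Aug 2, 1731: 31 days (July has 31).
Aug 2, 1731 → Sep 2, 1731: 31 days (August has 31).
Sep 2, 1731 → Oct 2, 1731: 30 days (September has 30).
Oct 2, 1731 → Nov 2, 1731: 31 days (October has 31).
Nov 2, 1731 → Dec 2, 1731: 30 days (November has 30).
Dec 2, 1731 → Jan 2, 1732: 31 days (December has 31).
Jan 2, 1732 → Feb 2, 1732: 31 days (January has 31).
Feb 2, 1732 → Mar 2, 1732: 29 days (February has 29).
Mar 2, 1732 → Mar 24, 1732: 22 days.
Total: 5866 days.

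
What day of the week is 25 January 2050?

Tuesday

Doomsday rule: the anchor day for the 2000s is Tuesday. For year 50: 50÷12 = 4 r 2, and 2÷4 = 0, so 4+2+0 = 6.
Tuesday + 6 ≡ Monday — that's 2050's doomsday.
In January the doomsday date is Jan 3 (2050 is not a leap year).
Jan 25 is 22 days after Jan 3; 22 mod 7 = 1, so Monday + 1 = Tuesday.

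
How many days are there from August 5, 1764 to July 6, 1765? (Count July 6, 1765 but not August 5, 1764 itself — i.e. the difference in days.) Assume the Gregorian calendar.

Aug 5, 1764 → Sep 5, 1764: 31 days (August has 31).
Sep 5, 1764 → Oct 5, 1764: 30 days (September has 30).
Oct 5, 1764 → Nov 5, 1764: 31 days (October has 31).
Nov 5, 1764 → Dec 5, 1764: 30 days (November has 30).
Dec 5, 1764 → Jan 5, 1765: 31 days (December has 31).
Jan 5, 1765 → Feb 5, 1765: 31 days (January has 31).
Feb 5, 1765 → Mar 5, 1765: 28 days (February has 28).
Mar 5, 1765 → Apr 5, 1765: 31 days (March has 31).
Apr 5, 1765 → May 5, 1765: 30 days (April has 30).
May 5, 1765 → Jun 5, 1765: 31 days (May has 31).
Jun 5, 1765 → Jul 5, 1765: 30 days (June has 30).
Jul 5, 1765 → Jul 6, 1765: 1 days.
Total: 335 days.

335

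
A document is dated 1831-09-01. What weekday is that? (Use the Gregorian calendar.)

Thursday

Doomsday rule: the anchor day for the 1800s is Friday. For year 31: 31÷12 = 2 r 7, and 7÷4 = 1, so 2+7+1 = 10.
Friday + 10 ≡ Monday — that's 1831's doomsday.
In September the doomsday date is Sep 5.
Sep 1 is 4 days before Sep 5; 4 mod 7 = 4, so Monday − 4 = Thursday.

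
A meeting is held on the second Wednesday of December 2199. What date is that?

December 1, 2199 is a Sunday.
The first Wednesday is therefore December 4 (3 days later).
The second Wednesday is 4 + 1×7 = December 11.

December 11, 2199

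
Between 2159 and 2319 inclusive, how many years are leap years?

38

Multiples of 4 in [2159,2319]: 40.
Of those, multiples of 100: 2 (not leap unless ÷400).
Multiples of 400: 0.
Leap years = 40 − 2 + 0 = 38.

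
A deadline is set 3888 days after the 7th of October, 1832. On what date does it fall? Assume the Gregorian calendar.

May 31, 1843

+365 (one year) → Oct 7, 1833 (3523 left).
+365 (one year) → Oct 7, 1834 (3158 left).
+365 (one year) → Oct 7, 1835 (2793 left).
+366 (one year; includes Feb 29, 1836) → Oct 7, 1836 (2427 left).
+365 (one year) → Oct 7, 1837 (2062 left).
+365 (one year) → Oct 7, 1838 (1697 left).
+365 (one year) → Oct 7, 1839 (1332 left).
+366 (one year; includes Feb 29, 1840) → Oct 7, 1840 (966 left).
+365 (one year) → Oct 7, 1841 (601 left).
+365 (one year) → Oct 7, 1842 (236 left).
Oct has 31 days: +25 → Nov 1, 1842 (211 left).
Nov has 30 days: +30 → Dec 1, 1842 (181 left).
Dec has 31 days: +31 → Jan 1, 1843 (150 left).
Jan has 31 days: +31 → Feb 1, 1843 (119 left).
Feb has 28 days: +28 → Mar 1, 1843 (91 left).
Mar has 31 days: +31 → Apr 1, 1843 (60 left).
Apr has 30 days: +30 → May 1, 1843 (30 left).
+30 → May 31, 1843.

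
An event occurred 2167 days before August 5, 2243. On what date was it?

August 29, 2237

−365 (one year) → Aug 5, 2242 (1802 left).
−365 (one year) → Aug 5, 2241 (1437 left).
−365 (one year) → Aug 5, 2240 (1072 left).
−366 (one year; includes Feb 29, 2240) → Aug 5, 2239 (706 left).
−365 (one year) → Aug 5, 2238 (341 left).
−5 → Jul 31, 2238 (end of Jul, 31 days; 336 left).
−31 → Jun 30, 2238 (end of Jun, 30 days; 305 left).
−30 → May 31, 2238 (end of May, 31 days; 275 left).
−31 → Apr 30, 2238 (end of Apr, 30 days; 244 left).
−30 → Mar 31, 2238 (end of Mar, 31 days; 214 left).
−31 → Feb 28, 2238 (end of Feb, 28 days; 183 left).
−28 → Jan 31, 2238 (end of Jan, 31 days; 155 left).
−31 → Dec 31, 2237 (end of Dec, 31 days; 124 left).
−31 → Nov 30, 2237 (end of Nov, 30 days; 93 left).
−30 → Oct 31, 2237 (end of Oct, 31 days; 63 left).
−31 → Sep 30, 2237 (end of Sep, 30 days; 32 left).
−30 → Aug 31, 2237 (end of Aug, 31 days; 2 left).
−2 → Aug 29, 2237.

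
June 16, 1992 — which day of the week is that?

Doomsday rule: the anchor day for the 1900s is Wednesday. For year 92: 92÷12 = 7 r 8, and 8÷4 = 2, so 7+8+2 = 17.
Wednesday + 17 ≡ Saturday — that's 1992's doomsday.
In June the doomsday date is Jun 6.
Jun 16 is 10 days after Jun 6; 10 mod 7 = 3, so Saturday + 3 = Tuesday.

Tuesday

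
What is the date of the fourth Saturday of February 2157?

February 26, 2157

February 1, 2157 is a Tuesday.
The first Saturday is therefore February 5 (4 days later).
The fourth Saturday is 5 + 3×7 = February 26.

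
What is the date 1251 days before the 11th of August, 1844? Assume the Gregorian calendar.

−366 (one year; includes Feb 29, 1844) → Aug 11, 1843 (885 left).
−365 (one year) → Aug 11, 1842 (520 left).
−365 (one year) → Aug 11, 1841 (155 left).
−11 → Jul 31, 1841 (end of Jul, 31 days; 144 left).
−31 → Jun 30, 1841 (end of Jun, 30 days; 113 left).
−30 → May 31, 1841 (end of May, 31 days; 83 left).
−31 → Apr 30, 1841 (end of Apr, 30 days; 52 left).
−30 → Mar 31, 1841 (end of Mar, 31 days; 22 left).
−22 → Mar 9, 1841.

March 9, 1841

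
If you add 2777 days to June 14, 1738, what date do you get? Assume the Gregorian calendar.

January 20, 1746

+365 (one year) → Jun 14, 1739 (2412 left).
+366 (one year; includes Feb 29, 1740) → Jun 14, 1740 (2046 left).
+365 (one year) → Jun 14, 1741 (1681 left).
+365 (one year) → Jun 14, 1742 (1316 left).
+365 (one year) → Jun 14, 1743 (951 left).
+366 (one year; includes Feb 29, 1744) → Jun 14, 1744 (585 left).
+365 (one year) → Jun 14, 1745 (220 left).
Jun has 30 days: +17 → Jul 1, 1745 (203 left).
Jul has 31 days: +31 → Aug 1, 1745 (172 left).
Aug has 31 days: +31 → Sep 1, 1745 (141 left).
Sep has 30 days: +30 → Oct 1, 1745 (111 left).
Oct has 31 days: +31 → Nov 1, 1745 (80 left).
Nov has 30 days: +30 → Dec 1, 1745 (50 left).
Dec has 31 days: +31 → Jan 1, 1746 (19 left).
+19 → Jan 20, 1746.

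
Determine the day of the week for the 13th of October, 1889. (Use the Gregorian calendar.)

Sunday

Doomsday rule: the anchor day for the 1800s is Friday. For year 89: 89÷12 = 7 r 5, and 5÷4 = 1, so 7+5+1 = 13.
Friday + 13 ≡ Thursday — that's 1889's doomsday.
In October the doomsday date is Oct 10.
Oct 13 is 3 days after Oct 10; 3 mod 7 = 3, so Thursday + 3 = Sunday.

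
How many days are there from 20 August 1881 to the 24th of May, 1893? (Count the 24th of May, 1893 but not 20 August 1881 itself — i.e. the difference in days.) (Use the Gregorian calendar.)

4295

Aug 20, 1881 → Aug 20, 1882: 365 days.
Aug 20, 1882 → Aug 20, 1883: 365 days.
Aug 20, 1883 → Aug 20, 1884: 366 days (Feb 29, 1884 is in that span).
Aug 20, 1884 → Aug 20, 1885: 365 days.
Aug 20, 1885 → Aug 20, 1886: 365 days.
Aug 20, 1886 → Aug 20, 1887: 365 days.
Aug 20, 1887 → Aug 20, 1888: 366 days (Feb 29, 1888 is in that span).
Aug 20, 1888 → Aug 20, 1889: 365 days.
Aug 20, 1889 → Aug 20, 1890: 365 days.
Aug 20, 1890 → Aug 20, 1891: 365 days.
Aug 20, 1891 → Aug 20, 1892: 366 days (Feb 29, 1892 is in that span).
Aug 20, 1892 → Sep 20, 1892: 31 days (August has 31).
Sep 20, 1892 → Oct 20, 1892: 30 days (September has 30).
Oct 20, 1892 → Nov 20, 1892: 31 days (October has 31).
Nov 20, 1892 → Dec 20, 1892: 30 days (November has 30).
Dec 20, 1892 → Jan 20, 1893: 31 days (December has 31).
Jan 20, 1893 → Feb 20, 1893: 31 days (January has 31).
Feb 20, 1893 → Mar 20, 1893: 28 days (February has 28).
Mar 20, 1893 → Apr 20, 1893: 31 days (March has 31).
Apr 20, 1893 → May 20, 1893: 30 days (April has 30).
May 20, 1893 → May 24, 1893: 4 days.
Total: 4295 days.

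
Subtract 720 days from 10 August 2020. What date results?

−366 (one year; includes Feb 29, 2020) → Aug 10, 2019 (354 left).
−10 → Jul 31, 2019 (end of Jul, 31 days; 344 left).
−31 → Jun 30, 2019 (end of Jun, 30 days; 313 left).
−30 → May 31, 2019 (end of May, 31 days; 283 left).
−31 → Apr 30, 2019 (end of Apr, 30 days; 252 left).
−30 → Mar 31, 2019 (end of Mar, 31 days; 222 left).
−31 → Feb 28, 2019 (end of Feb, 28 days; 191 left).
−28 → Jan 31, 2019 (end of Jan, 31 days; 163 left).
−31 → Dec 31, 2018 (end of Dec, 31 days; 132 left).
−31 → Nov 30, 2018 (end of Nov, 30 days; 101 left).
−30 → Oct 31, 2018 (end of Oct, 31 days; 71 left).
−31 → Sep 30, 2018 (end of Sep, 30 days; 40 left).
−30 → Aug 31, 2018 (end of Aug, 31 days; 10 left).
−10 → Aug 21, 2018.

August 21, 2018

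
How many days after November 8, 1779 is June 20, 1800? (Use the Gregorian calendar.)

Nov 8, 1779 → Nov 8, 1780: 366 days (Feb 29, 1780 is in that span).
Nov 8, 1780 → Nov 8, 1781: 365 days.
Nov 8, 1781 → Nov 8, 1782: 365 days.
Nov 8, 1782 → Nov 8, 1783: 365 days.
Nov 8, 1783 → Nov 8, 1784: 366 days (Feb 29, 1784 is in that span).
Nov 8, 1784 → Nov 8, 1785: 365 days.
Nov 8, 1785 → Nov 8, 1786: 365 days.
Nov 8, 1786 → Nov 8, 1787: 365 days.
Nov 8, 1787 → Nov 8, 1788: 366 days (Feb 29, 1788 is in that span).
Nov 8, 1788 → Nov 8, 1789: 365 days.
Nov 8, 1789 → Nov 8, 1790: 365 days.
Nov 8, 1790 → Nov 8, 1791: 365 days.
Nov 8, 1791 → Nov 8, 1792: 366 days (Feb 29, 1792 is in that span).
Nov 8, 1792 → Nov 8, 1793: 365 days.
Nov 8, 1793 → Nov 8, 1794: 365 days.
Nov 8, 1794 → Nov 8, 1795: 365 days.
Nov 8, 1795 → Nov 8, 1796: 366 days (Feb 29, 1796 is in that span).
Nov 8, 1796 → Nov 8, 1797: 365 days.
Nov 8, 1797 → Nov 8, 1798: 365 days.
Nov 8, 1798 → Nov 8, 1799: 365 days.
Nov 8, 1799 → Dec 8, 1799: 30 days (November has 30).
Dec 8, 1799 → Jan 8, 1800: 31 days (December has 31).
Jan 8, 1800 → Feb 8, 1800: 31 days (January has 31).
Feb 8, 1800 → Mar 8, 1800: 28 days (February has 28).
Mar 8, 1800 → Apr 8, 1800: 31 days (March has 31).
Apr 8, 1800 → May 8, 1800: 30 days (April has 30).
May 8, 1800 → Jun 8, 1800: 31 days (May has 31).
Jun 8, 1800 → Jun 20, 1800: 12 days.
Total: 7529 days.

7529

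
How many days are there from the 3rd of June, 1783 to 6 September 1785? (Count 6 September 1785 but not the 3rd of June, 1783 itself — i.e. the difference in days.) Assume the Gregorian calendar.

Jun 3, 1783 → Jun 3, 1784: 366 days (Feb 29, 1784 is in that span).
Jun 3, 1784 → Jun 3, 1785: 365 days.
Jun 3, 1785 → Jul 3, 1785: 30 days (June has 30).
Jul 3, 1785 → Aug 3, 1785: 31 days (July has 31).
Aug 3, 1785 → Sep 3, 1785: 31 days (August has 31).
Sep 3, 1785 → Sep 6, 1785: 3 days.
Total: 826 days.

826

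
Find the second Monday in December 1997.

December 1, 1997 is a Monday.
The first Monday is therefore December 1 (same day).
The second Monday is 1 + 1×7 = December 8.

December 8, 1997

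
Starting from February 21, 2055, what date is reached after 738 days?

February 28, 2057

+365 (one year) → Feb 21, 2056 (373 left).
Feb has 29 days: +9 → Mar 1, 2056 (364 left).
Mar has 31 days: +31 → Apr 1, 2056 (333 left).
Apr has 30 days: +30 → May 1, 2056 (303 left).
May has 31 days: +31 → Jun 1, 2056 (272 left).
Jun has 30 days: +30 → Jul 1, 2056 (242 left).
Jul has 31 days: +31 → Aug 1, 2056 (211 left).
Aug has 31 days: +31 → Sep 1, 2056 (180 left).
Sep has 30 days: +30 → Oct 1, 2056 (150 left).
Oct has 31 days: +31 → Nov 1, 2056 (119 left).
Nov has 30 days: +30 → Dec 1, 2056 (89 left).
Dec has 31 days: +31 → Jan 1, 2057 (58 left).
Jan has 31 days: +31 → Feb 1, 2057 (27 left).
+27 → Feb 28, 2057.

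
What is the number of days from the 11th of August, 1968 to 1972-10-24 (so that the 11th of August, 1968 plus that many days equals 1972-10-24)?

Aug 11, 1968 → Aug 11, 1969: 365 days.
Aug 11, 1969 → Aug 11, 1970: 365 days.
Aug 11, 1970 → Aug 11, 1971: 365 days.
Aug 11, 1971 → Aug 11, 1972: 366 days (Feb 29, 1972 is in that span).
Aug 11, 1972 → Sep 11, 1972: 31 days (August has 31).
Sep 11, 1972 → Oct 11, 1972: 30 days (September has 30).
Oct 11, 1972 → Oct 24, 1972: 13 days.
Total: 1535 days.

1535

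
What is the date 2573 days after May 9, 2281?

+365 (one year) → May 9, 2282 (2208 left).
+365 (one year) → May 9, 2283 (1843 left).
+366 (one year; includes Feb 29, 2284) → May 9, 2284 (1477 left).
+365 (one year) → May 9, 2285 (1112 left).
+365 (one year) → May 9, 2286 (747 left).
+365 (one year) → May 9, 2287 (382 left).
May has 31 days: +23 → Jun 1, 2287 (359 left).
Jun has 30 days: +30 → Jul 1, 2287 (329 left).
Jul has 31 days: +31 → Aug 1, 2287 (298 left).
Aug has 31 days: +31 → Sep 1, 2287 (267 left).
Sep has 30 days: +30 → Oct 1, 2287 (237 left).
Oct has 31 days: +31 → Nov 1, 2287 (206 left).
Nov has 30 days: +30 → Dec 1, 2287 (176 left).
Dec has 31 days: +31 → Jan 1, 2288 (145 left).
Jan has 31 days: +31 → Feb 1, 2288 (114 left).
Feb has 29 days: +29 → Mar 1, 2288 (85 left).
Mar has 31 days: +31 → Apr 1, 2288 (54 left).
Apr has 30 days: +30 → May 1, 2288 (24 left).
+24 → May 25, 2288.

May 25, 2288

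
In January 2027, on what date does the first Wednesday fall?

January 1, 2027 is a Friday.
The first Wednesday is therefore January 6 (5 days later).

January 6, 2027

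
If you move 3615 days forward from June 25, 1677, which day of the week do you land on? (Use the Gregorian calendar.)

Jun 25, 1677 is a Friday.
3615 mod 7 = 3, so 3615 days after a Friday is Friday + 3 = Monday.

Monday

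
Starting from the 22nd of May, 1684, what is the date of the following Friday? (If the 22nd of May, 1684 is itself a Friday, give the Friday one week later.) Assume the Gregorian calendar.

May 26, 1684

May 22, 1684 is a Monday.
From Monday to the next Friday is 4 days.
May 22, 1684 + 4 = May 26, 1684.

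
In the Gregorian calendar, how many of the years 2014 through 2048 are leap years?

Multiples of 4 in [2014,2048]: 9.
Of those, multiples of 100: 0 (not leap unless ÷400).
Multiples of 400: 0.
Leap years = 9 − 0 + 0 = 9.

9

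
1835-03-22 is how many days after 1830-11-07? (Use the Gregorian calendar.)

Nov 7, 1830 → Nov 7, 1831: 365 days.
Nov 7, 1831 → Nov 7, 1832: 366 days (Feb 29, 1832 is in that span).
Nov 7, 1832 → Nov 7, 1833: 365 days.
Nov 7, 1833 → Nov 7, 1834: 365 days.
Nov 7, 1834 → Dec 7, 1834: 30 days (November has 30).
Dec 7, 1834 → Jan 7, 1835: 31 days (December has 31).
Jan 7, 1835 → Feb 7, 1835: 31 days (January has 31).
Feb 7, 1835 → Mar 7, 1835: 28 days (February has 28).
Mar 7, 1835 → Mar 22, 1835: 15 days.
Total: 1596 days.

1596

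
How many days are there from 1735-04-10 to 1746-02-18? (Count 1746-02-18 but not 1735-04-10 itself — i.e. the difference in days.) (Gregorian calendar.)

Apr 10, 1735 → Apr 10, 1736: 366 days (Feb 29, 1736 is in that span).
Apr 10, 1736 → Apr 10, 1737: 365 days.
Apr 10, 1737 → Apr 10, 1738: 365 days.
Apr 10, 1738 → Apr 10, 1739: 365 days.
Apr 10, 1739 → Apr 10, 1740: 366 days (Feb 29, 1740 is in that span).
Apr 10, 1740 → Apr 10, 1741: 365 days.
Apr 10, 1741 → Apr 10, 1742: 365 days.
Apr 10, 1742 → Apr 10, 1743: 365 days.
Apr 10, 1743 → Apr 10, 1744: 366 days (Feb 29, 1744 is in that span).
Apr 10, 1744 → Apr 10, 1745: 365 days.
Apr 10, 1745 → May 10, 1745: 30 days (April has 30).
May 10, 1745 → Jun 10, 1745: 31 days (May has 31).
Jun 10, 1745 → Jul 10, 1745: 30 days (June has 30).
Jul 10, 1745 → Aug 10, 1745: 31 days (July has 31).
Aug 10, 1745 → Sep 10, 1745: 31 days (August has 31).
Sep 10, 1745 → Oct 10, 1745: 30 days (September has 30).
Oct 10, 1745 → Nov 10, 1745: 31 days (October has 31).
Nov 10, 1745 → Dec 10, 1745: 30 days (November has 30).
Dec 10, 1745 → Jan 10, 1746: 31 days (December has 31).
Jan 10, 1746 → Feb 10, 1746: 31 days (January has 31).
Feb 10, 1746 → Feb 18, 1746: 8 days.
Total: 3967 days.

3967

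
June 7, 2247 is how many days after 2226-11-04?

7520

Nov 4, 2226 → Nov 4, 2227: 365 days.
Nov 4, 2227 → Nov 4, 2228: 366 days (Feb 29, 2228 is in that span).
Nov 4, 2228 → Nov 4, 2229: 365 days.
Nov 4, 2229 → Nov 4, 2230: 365 days.
Nov 4, 2230 → Nov 4, 2231: 365 days.
Nov 4, 2231 → Nov 4, 2232: 366 days (Feb 29, 2232 is in that span).
Nov 4, 2232 → Nov 4, 2233: 365 days.
Nov 4, 2233 → Nov 4, 2234: 365 days.
Nov 4, 2234 → Nov 4, 2235: 365 days.
Nov 4, 2235 → Nov 4, 2236: 366 days (Feb 29, 2236 is in that span).
Nov 4, 2236 → Nov 4, 2237: 365 days.
Nov 4, 2237 → Nov 4, 2238: 365 days.
Nov 4, 2238 → Nov 4, 2239: 365 days.
Nov 4, 2239 → Nov 4, 2240: 366 days (Feb 29, 2240 is in that span).
Nov 4, 2240 → Nov 4, 2241: 365 days.
Nov 4, 2241 → Nov 4, 2242: 365 days.
Nov 4, 2242 → Nov 4, 2243: 365 days.
Nov 4, 2243 → Nov 4, 2244: 366 days (Feb 29, 2244 is in that span).
Nov 4, 2244 → Nov 4, 2245: 365 days.
Nov 4, 2245 → Nov 4, 2246: 365 days.
Nov 4, 2246 → Dec 4, 2246: 30 days (November has 30).
Dec 4, 2246 → Jan 4, 2247: 31 days (December has 31).
Jan 4, 2247 → Feb 4, 2247: 31 days (January has 31).
Feb 4, 2247 → Mar 4, 2247: 28 days (February has 28).
Mar 4, 2247 → Apr 4, 2247: 31 days (March has 31).
Apr 4, 2247 → May 4, 2247: 30 days (April has 30).
May 4, 2247 → Jun 4, 2247: 31 days (May has 31).
Jun 4, 2247 → Jun 7, 2247: 3 days.
Total: 7520 days.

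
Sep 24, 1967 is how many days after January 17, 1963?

1711

Jan 17, 1963 → Jan 17, 1964: 365 days.
Jan 17, 1964 → Jan 17, 1965: 366 days (Feb 29, 1964 is in that span).
Jan 17, 1965 → Jan 17, 1966: 365 days.
Jan 17, 1966 → Jan 17, 1967: 365 days.
Jan 17, 1967 → Feb 17, 1967: 31 days (January has 31).
Feb 17, 1967 → Mar 17, 1967: 28 days (February has 28).
Mar 17, 1967 → Apr 17, 1967: 31 days (March has 31).
Apr 17, 1967 → May 17, 1967: 30 days (April has 30).
May 17, 1967 → Jun 17, 1967: 31 days (May has 31).
Jun 17, 1967 → Jul 17, 1967: 30 days (June has 30).
Jul 17, 1967 → Aug 17, 1967: 31 days (July has 31).
Aug 17, 1967 → Sep 17, 1967: 31 days (August has 31).
Sep 17, 1967 → Sep 24, 1967: 7 days.
Total: 1711 days.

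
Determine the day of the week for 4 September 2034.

Monday

Doomsday rule: the anchor day for the 2000s is Tuesday. For year 34: 34÷12 = 2 r 10, and 10÷4 = 2, so 2+10+2 = 14.
Tuesday + 14 ≡ Tuesday — that's 2034's doomsday.
In September the doomsday date is Sep 5.
Sep 4 is 1 day before Sep 5; 1 mod 7 = 1, so Tuesday − 1 = Monday.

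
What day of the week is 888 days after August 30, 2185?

Monday

Aug 30, 2185 is a Tuesday.
888 mod 7 = 6, so 888 days after a Tuesday is Tuesday + 6 = Monday.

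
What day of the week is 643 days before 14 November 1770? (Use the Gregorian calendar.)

Thursday

Nov 14, 1770 is a Wednesday.
643 mod 7 = 6, so 643 days before a Wednesday is Wednesday − 6 = Thursday.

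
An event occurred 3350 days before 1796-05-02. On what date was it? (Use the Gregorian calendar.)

−366 (one year; includes Feb 29, 1796) → May 2, 1795 (2984 left).
−365 (one year) → May 2, 1794 (2619 left).
−365 (one year) → May 2, 1793 (2254 left).
−365 (one year) → May 2, 1792 (1889 left).
−366 (one year; includes Feb 29, 1792) → May 2, 1791 (1523 left).
−365 (one year) → May 2, 1790 (1158 left).
−365 (one year) → May 2, 1789 (793 left).
−365 (one year) → May 2, 1788 (428 left).
−366 (one year; includes Feb 29, 1788) → May 2, 1787 (62 left).
−2 → Apr 30, 1787 (end of Apr, 30 days; 60 left).
−30 → Mar 31, 1787 (end of Mar, 31 days; 30 left).
−30 → Mar 1, 1787.

March 1, 1787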